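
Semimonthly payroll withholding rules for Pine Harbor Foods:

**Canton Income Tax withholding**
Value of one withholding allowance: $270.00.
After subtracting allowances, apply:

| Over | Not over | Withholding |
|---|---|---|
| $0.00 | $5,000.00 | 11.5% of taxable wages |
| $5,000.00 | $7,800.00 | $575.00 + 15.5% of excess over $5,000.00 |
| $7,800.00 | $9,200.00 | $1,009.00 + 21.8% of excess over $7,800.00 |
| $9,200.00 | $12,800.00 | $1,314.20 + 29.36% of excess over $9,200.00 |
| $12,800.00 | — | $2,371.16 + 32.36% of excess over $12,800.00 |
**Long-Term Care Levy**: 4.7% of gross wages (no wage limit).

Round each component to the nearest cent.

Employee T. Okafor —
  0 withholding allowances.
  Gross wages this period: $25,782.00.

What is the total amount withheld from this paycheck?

$7,783.89

Canton Income Tax: taxable = $25,782.00
  $2,371.16 + 32.36% × ($25,782.00 − $12,800.00) = $2,371.16 + 32.36% × $12,982.00 = $6,572.14
Long-Term Care Levy: 4.7% × $25,782.00 = $1,211.75
Total: $6,572.14 + $1,211.75 = $7,783.89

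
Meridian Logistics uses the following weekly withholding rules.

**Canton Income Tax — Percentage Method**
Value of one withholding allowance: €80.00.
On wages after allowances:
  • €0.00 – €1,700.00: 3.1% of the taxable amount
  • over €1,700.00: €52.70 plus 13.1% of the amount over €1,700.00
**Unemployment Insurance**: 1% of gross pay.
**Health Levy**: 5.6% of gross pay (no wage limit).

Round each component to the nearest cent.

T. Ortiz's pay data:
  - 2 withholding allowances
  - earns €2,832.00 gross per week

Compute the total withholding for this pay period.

Canton Income Tax: taxable = €2,832.00 − 2×€80.00 = €2,672.00
  €52.70 + 13.1% × (€2,672.00 − €1,700.00) = €52.70 + 13.1% × €972.00 = €180.03
Unemployment Insurance: 1% × €2,832.00 = €28.32
Health Levy: 5.6% × €2,832.00 = €158.59
Total: €180.03 + €28.32 + €158.59 = €366.94

€366.94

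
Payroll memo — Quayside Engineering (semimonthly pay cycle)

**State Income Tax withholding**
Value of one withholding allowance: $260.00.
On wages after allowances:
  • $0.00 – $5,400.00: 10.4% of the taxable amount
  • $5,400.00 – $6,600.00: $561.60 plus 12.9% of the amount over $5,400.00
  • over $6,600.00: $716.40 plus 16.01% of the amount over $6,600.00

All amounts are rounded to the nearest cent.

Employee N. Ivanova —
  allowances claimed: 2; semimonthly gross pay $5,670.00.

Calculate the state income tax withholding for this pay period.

$535.60

State Income Tax: taxable = $5,670.00 − 2×$260.00 = $5,150.00
  10.4% × $5,150.00 = $535.60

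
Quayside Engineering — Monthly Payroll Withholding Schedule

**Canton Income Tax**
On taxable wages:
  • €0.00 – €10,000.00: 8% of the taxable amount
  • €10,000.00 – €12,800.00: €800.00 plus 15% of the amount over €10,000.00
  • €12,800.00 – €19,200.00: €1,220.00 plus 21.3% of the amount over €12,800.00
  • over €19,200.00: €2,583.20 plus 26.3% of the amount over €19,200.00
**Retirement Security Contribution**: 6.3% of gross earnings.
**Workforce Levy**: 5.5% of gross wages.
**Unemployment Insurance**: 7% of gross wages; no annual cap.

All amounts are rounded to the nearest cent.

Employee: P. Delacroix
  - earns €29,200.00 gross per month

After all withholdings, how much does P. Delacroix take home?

Canton Income Tax: taxable = €29,200.00
  €2,583.20 + 26.3% × (€29,200.00 − €19,200.00) = €2,583.20 + 26.3% × €10,000.00 = €5,213.20
Retirement Security Contribution: 6.3% × €29,200.00 = €1,839.60
Workforce Levy: 5.5% × €29,200.00 = €1,606.00
Unemployment Insurance: 7% × €29,200.00 = €2,044.00
Total withheld: €5,213.20 + €1,839.60 + €1,606.00 + €2,044.00 = €10,702.80
Net pay: €29,200.00 − €10,702.80 = €18,497.20

€18,497.20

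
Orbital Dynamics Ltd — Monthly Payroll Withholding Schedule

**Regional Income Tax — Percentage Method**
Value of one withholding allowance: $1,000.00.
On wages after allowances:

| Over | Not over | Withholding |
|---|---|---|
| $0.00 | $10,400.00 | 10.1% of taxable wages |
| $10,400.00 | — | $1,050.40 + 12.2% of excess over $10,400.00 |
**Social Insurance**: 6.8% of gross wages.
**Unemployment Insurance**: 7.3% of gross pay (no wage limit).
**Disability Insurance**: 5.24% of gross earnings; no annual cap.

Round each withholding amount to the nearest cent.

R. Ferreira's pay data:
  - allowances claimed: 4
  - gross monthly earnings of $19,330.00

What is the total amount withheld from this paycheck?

Regional Income Tax: taxable = $19,330.00 − 4×$1,000.00 = $15,330.00
  $1,050.40 + 12.2% × ($15,330.00 − $10,400.00) = $1,050.40 + 12.2% × $4,930.00 = $1,651.86
Social Insurance: 6.8% × $19,330.00 = $1,314.44
Unemployment Insurance: 7.3% × $19,330.00 = $1,411.09
Disability Insurance: 5.24% × $19,330.00 = $1,012.89
Total: $1,651.86 + $1,314.44 + $1,411.09 + $1,012.89 = $5,390.28

$5,390.28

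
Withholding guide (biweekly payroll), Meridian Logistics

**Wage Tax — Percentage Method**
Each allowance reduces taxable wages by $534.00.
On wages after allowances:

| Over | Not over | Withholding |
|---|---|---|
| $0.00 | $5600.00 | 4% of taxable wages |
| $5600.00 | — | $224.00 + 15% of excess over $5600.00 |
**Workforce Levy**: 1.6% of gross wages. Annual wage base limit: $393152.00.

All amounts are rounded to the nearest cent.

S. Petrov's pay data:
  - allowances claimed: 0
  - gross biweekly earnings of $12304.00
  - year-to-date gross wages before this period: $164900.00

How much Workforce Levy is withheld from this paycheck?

Workforce Levy: 1.6% × $12304.00 = $196.86

$196.86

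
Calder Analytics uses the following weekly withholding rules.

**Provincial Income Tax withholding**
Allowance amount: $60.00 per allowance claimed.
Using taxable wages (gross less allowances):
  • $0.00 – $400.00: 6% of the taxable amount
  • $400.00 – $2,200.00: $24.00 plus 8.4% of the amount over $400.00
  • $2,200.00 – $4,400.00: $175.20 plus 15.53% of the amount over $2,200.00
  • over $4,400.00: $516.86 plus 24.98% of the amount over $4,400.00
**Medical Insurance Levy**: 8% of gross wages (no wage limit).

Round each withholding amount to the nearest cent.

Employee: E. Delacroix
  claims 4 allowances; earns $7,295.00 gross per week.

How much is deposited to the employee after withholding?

$5,531.32

Provincial Income Tax: taxable = $7,295.00 − 4×$60.00 = $7,055.00
  $516.86 + 24.98% × ($7,055.00 − $4,400.00) = $516.86 + 24.98% × $2,655.00 = $1,180.08
Medical Insurance Levy: 8% × $7,295.00 = $583.60
Total withheld: $1,180.08 + $583.60 = $1,763.68
Net pay: $7,295.00 − $1,763.68 = $5,531.32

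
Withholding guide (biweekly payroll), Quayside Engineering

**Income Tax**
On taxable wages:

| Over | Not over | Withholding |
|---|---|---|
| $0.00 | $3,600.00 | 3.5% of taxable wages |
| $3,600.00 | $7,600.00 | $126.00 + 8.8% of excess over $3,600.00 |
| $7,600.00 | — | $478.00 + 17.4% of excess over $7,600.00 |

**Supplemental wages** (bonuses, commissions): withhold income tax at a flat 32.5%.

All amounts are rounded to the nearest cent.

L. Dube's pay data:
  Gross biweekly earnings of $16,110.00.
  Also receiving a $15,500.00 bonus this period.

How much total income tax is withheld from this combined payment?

Income Tax: taxable = $16,110.00
  $478.00 + 17.4% × ($16,110.00 − $7,600.00) = $478.00 + 17.4% × $8,510.00 = $1,958.74
Supplemental (32.5% flat on bonus): 32.5% × $15,500.00 = $5,037.50
Total income tax: $1,958.74 + $5,037.50 = $6,996.24

$6,996.24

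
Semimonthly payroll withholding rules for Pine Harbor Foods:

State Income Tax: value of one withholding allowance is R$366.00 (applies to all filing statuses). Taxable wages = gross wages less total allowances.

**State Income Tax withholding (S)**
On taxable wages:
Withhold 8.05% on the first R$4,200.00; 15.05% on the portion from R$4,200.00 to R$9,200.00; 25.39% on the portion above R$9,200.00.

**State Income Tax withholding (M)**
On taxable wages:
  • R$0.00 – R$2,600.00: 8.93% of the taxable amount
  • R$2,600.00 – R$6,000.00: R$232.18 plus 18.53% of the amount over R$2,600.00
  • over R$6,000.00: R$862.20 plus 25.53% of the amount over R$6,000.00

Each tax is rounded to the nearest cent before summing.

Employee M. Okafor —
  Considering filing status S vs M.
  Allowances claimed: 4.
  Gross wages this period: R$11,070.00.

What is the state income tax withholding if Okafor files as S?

R$1,193.68

State Income Tax (S): taxable = R$11,070.00 − 4×R$366.00 = R$9,606.00
  R$1,090.60 + 25.39% × (R$9,606.00 − R$9,200.00) = R$1,090.60 + 25.39% × R$406.00 = R$1,193.68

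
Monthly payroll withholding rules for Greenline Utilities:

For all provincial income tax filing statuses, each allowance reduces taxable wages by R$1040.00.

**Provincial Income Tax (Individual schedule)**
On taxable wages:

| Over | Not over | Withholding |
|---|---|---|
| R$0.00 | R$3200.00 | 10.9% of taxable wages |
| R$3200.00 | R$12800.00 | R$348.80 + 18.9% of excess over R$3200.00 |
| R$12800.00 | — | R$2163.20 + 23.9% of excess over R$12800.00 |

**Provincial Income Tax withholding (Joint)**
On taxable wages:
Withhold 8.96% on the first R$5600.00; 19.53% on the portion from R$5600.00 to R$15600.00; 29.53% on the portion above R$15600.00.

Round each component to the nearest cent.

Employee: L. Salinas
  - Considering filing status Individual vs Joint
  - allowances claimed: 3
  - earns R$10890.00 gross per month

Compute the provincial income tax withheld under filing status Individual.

R$1212.53

Provincial Income Tax (Individual): taxable = R$10890.00 − 3×R$1040.00 = R$7770.00
  R$348.80 + 18.9% × (R$7770.00 − R$3200.00) = R$348.80 + 18.9% × R$4570.00 = R$1212.53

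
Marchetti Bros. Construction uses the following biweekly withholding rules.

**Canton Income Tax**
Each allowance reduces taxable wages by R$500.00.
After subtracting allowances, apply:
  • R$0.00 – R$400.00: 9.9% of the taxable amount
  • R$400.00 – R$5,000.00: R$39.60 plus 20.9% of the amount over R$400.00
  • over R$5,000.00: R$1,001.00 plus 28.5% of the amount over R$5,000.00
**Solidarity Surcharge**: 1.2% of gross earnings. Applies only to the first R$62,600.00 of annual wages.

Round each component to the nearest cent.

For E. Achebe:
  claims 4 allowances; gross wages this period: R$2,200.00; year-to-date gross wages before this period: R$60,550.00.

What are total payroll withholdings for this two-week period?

Canton Income Tax: taxable = R$2,200.00 − 4×R$500.00 = R$200.00
  9.9% × R$200.00 = R$19.80
Solidarity Surcharge: cap R$62,600.00 − YTD R$60,550.00 = R$2,050.00 subject; 1.2% × R$2,050.00 = R$24.60
Total: R$19.80 + R$24.60 = R$44.40

R$44.40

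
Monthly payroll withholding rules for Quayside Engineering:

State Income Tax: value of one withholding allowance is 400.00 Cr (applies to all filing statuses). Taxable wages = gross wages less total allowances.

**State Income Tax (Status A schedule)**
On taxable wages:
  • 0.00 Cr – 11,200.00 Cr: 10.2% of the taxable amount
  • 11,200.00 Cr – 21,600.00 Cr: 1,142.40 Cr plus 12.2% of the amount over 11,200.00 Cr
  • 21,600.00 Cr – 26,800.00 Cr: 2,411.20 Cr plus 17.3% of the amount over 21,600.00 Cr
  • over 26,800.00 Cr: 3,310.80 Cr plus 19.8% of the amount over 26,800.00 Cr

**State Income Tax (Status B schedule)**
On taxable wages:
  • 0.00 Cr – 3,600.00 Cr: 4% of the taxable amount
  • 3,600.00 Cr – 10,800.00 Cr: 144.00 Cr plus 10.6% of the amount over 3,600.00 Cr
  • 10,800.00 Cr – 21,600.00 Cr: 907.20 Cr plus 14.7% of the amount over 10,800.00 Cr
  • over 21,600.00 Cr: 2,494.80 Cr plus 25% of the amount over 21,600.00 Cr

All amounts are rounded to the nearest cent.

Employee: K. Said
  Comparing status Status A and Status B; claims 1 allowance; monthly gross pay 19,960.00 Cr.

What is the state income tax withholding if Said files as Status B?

State Income Tax (Status B): taxable = 19,960.00 Cr − 1×400.00 Cr = 19,560.00 Cr
  907.20 Cr + 14.7% × (19,560.00 Cr − 10,800.00 Cr) = 907.20 Cr + 14.7% × 8,760.00 Cr = 2,194.92 Cr

2,194.92 Cr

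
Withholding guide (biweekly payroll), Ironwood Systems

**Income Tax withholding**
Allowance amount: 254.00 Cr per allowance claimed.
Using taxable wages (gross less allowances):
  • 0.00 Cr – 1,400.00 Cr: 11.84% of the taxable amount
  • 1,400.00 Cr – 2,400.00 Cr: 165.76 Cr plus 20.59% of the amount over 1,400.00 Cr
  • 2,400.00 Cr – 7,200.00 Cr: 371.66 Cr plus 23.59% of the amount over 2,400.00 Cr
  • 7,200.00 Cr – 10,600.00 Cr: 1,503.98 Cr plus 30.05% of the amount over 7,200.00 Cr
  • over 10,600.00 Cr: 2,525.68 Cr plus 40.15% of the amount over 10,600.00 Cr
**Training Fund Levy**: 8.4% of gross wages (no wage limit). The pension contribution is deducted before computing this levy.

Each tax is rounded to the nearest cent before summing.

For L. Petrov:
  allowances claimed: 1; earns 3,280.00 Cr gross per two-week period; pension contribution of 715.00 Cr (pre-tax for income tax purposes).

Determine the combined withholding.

568.79 Cr

Income Tax: taxable = 3,280.00 Cr − 715.00 Cr − 1×254.00 Cr = 2,311.00 Cr
  165.76 Cr + 20.59% × (2,311.00 Cr − 1,400.00 Cr) = 165.76 Cr + 20.59% × 911.00 Cr = 353.33 Cr
Training Fund Levy: 8.4% × 2,565.00 Cr = 215.46 Cr
Total: 353.33 Cr + 215.46 Cr = 568.79 Cr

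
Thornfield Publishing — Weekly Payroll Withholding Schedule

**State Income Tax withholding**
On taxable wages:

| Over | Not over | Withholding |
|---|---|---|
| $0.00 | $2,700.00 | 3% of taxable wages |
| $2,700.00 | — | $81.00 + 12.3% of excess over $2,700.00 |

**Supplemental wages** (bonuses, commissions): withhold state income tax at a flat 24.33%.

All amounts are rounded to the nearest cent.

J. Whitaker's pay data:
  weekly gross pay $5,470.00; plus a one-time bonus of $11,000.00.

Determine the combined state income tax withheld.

State Income Tax: taxable = $5,470.00
  $81.00 + 12.3% × ($5,470.00 − $2,700.00) = $81.00 + 12.3% × $2,770.00 = $421.71
Supplemental (24.33% flat on bonus): 24.33% × $11,000.00 = $2,676.30
Total state income tax: $421.71 + $2,676.30 = $3,098.01

$3,098.01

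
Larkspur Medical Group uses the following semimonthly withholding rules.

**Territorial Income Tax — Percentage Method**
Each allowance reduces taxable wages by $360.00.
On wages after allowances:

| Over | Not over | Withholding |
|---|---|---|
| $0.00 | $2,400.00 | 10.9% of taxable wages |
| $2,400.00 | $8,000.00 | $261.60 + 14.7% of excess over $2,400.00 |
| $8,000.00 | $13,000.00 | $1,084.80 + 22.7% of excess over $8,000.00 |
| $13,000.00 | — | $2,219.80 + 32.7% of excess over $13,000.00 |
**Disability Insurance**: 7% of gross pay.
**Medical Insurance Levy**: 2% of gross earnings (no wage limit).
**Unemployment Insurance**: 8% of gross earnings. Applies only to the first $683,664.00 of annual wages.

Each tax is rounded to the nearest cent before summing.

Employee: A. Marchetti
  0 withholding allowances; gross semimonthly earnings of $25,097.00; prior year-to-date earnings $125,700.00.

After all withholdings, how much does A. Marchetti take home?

Territorial Income Tax: taxable = $25,097.00
  $2,219.80 + 32.7% × ($25,097.00 − $13,000.00) = $2,219.80 + 32.7% × $12,097.00 = $6,175.52
Disability Insurance: 7% × $25,097.00 = $1,756.79
Medical Insurance Levy: 2% × $25,097.00 = $501.94
Unemployment Insurance: 8% × $25,097.00 = $2,007.76
Total withheld: $6,175.52 + $1,756.79 + $501.94 + $2,007.76 = $10,442.01
Net pay: $25,097.00 − $10,442.01 = $14,654.99

$14,654.99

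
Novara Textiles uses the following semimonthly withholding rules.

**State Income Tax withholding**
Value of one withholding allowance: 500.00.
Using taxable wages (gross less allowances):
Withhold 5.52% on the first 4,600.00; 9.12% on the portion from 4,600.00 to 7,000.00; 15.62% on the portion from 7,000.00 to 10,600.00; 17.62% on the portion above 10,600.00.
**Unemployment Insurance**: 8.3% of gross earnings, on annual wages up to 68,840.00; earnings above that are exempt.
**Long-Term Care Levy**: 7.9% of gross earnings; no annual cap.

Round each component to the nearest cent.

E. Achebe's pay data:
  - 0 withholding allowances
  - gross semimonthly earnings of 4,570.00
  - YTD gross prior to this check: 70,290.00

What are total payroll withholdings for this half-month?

State Income Tax: taxable = 4,570.00
  5.52% × 4,570.00 = 252.26
Unemployment Insurance: YTD 70,290.00 ≥ cap 68,840.00 → 0.00
Long-Term Care Levy: 7.9% × 4,570.00 = 361.03
Total: 252.26 + 0.00 + 361.03 = 613.29

613.29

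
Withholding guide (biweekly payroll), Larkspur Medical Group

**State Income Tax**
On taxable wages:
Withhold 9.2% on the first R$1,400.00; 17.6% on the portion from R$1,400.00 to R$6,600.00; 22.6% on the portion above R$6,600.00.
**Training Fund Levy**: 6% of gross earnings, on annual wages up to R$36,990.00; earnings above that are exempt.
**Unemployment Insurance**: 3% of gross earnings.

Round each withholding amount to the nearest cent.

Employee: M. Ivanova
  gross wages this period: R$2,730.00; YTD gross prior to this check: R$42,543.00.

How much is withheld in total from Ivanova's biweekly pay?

R$444.78

State Income Tax: taxable = R$2,730.00
  R$128.80 + 17.6% × (R$2,730.00 − R$1,400.00) = R$128.80 + 17.6% × R$1,330.00 = R$362.88
Training Fund Levy: YTD R$42,543.00 ≥ cap R$36,990.00 → R$0.00
Unemployment Insurance: 3% × R$2,730.00 = R$81.90
Total: R$362.88 + R$0.00 + R$81.90 = R$444.78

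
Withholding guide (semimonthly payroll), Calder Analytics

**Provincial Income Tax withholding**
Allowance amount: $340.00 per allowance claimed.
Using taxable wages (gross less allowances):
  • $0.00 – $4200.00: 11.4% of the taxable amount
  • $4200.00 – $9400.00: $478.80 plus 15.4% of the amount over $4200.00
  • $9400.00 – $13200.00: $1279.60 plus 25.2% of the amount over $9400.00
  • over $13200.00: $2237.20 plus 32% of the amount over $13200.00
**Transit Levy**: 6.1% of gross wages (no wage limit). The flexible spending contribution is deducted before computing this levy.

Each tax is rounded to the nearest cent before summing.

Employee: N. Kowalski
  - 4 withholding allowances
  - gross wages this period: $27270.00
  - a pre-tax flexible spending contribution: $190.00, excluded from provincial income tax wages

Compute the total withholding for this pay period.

Provincial Income Tax: taxable = $27270.00 − $190.00 − 4×$340.00 = $25720.00
  $2237.20 + 32% × ($25720.00 − $13200.00) = $2237.20 + 32% × $12520.00 = $6243.60
Transit Levy: 6.1% × $27080.00 = $1651.88
Total: $6243.60 + $1651.88 = $7895.48

$7895.48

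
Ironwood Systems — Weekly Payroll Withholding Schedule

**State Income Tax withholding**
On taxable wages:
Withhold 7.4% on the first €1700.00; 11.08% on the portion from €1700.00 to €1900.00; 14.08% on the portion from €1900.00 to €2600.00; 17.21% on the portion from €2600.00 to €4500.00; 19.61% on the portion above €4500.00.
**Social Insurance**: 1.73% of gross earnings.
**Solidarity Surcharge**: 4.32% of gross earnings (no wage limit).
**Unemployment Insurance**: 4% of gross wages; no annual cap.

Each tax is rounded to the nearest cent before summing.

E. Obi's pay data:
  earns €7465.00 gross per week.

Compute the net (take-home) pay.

State Income Tax: taxable = €7465.00
  €573.51 + 19.61% × (€7465.00 − €4500.00) = €573.51 + 19.61% × €2965.00 = €1154.95
Social Insurance: 1.73% × €7465.00 = €129.14
Solidarity Surcharge: 4.32% × €7465.00 = €322.49
Unemployment Insurance: 4% × €7465.00 = €298.60
Total withheld: €1154.95 + €129.14 + €322.49 + €298.60 = €1905.18
Net pay: €7465.00 − €1905.18 = €5559.82

€5559.82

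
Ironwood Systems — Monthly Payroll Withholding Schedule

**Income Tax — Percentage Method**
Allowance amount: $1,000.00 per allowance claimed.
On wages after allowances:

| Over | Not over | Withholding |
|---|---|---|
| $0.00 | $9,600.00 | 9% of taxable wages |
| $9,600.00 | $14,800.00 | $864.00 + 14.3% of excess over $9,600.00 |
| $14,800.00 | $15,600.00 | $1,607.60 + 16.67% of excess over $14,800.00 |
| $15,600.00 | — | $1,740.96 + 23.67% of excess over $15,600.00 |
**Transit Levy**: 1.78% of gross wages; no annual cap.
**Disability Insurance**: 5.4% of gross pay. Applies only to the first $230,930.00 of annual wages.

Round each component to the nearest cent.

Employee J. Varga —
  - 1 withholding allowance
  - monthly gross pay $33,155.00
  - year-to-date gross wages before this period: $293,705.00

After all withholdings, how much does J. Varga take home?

Income Tax: taxable = $33,155.00 − 1×$1,000.00 = $32,155.00
  $1,740.96 + 23.67% × ($32,155.00 − $15,600.00) = $1,740.96 + 23.67% × $16,555.00 = $5,659.53
Transit Levy: 1.78% × $33,155.00 = $590.16
Disability Insurance: YTD $293,705.00 ≥ cap $230,930.00 → $0.00
Total withheld: $5,659.53 + $590.16 + $0.00 = $6,249.69
Net pay: $33,155.00 − $6,249.69 = $26,905.31

$26,905.31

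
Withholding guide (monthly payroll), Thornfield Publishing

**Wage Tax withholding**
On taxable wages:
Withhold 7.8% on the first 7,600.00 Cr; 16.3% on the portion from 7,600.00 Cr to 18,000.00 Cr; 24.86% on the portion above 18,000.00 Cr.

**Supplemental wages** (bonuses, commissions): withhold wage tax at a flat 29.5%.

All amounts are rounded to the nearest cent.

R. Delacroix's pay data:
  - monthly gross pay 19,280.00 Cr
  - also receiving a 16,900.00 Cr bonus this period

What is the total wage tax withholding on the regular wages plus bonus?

Wage Tax: taxable = 19,280.00 Cr
  2,288.00 Cr + 24.86% × (19,280.00 Cr − 18,000.00 Cr) = 2,288.00 Cr + 24.86% × 1,280.00 Cr = 2,606.21 Cr
Supplemental (29.5% flat on bonus): 29.5% × 16,900.00 Cr = 4,985.50 Cr
Total wage tax: 2,606.21 Cr + 4,985.50 Cr = 7,591.71 Cr

7,591.71 Cr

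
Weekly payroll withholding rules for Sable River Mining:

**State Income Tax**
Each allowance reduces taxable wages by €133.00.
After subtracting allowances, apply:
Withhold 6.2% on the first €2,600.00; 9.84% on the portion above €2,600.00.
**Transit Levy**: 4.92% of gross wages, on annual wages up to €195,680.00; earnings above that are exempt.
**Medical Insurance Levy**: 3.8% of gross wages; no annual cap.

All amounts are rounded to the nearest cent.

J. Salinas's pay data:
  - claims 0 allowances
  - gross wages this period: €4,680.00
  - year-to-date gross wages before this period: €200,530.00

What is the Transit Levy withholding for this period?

€0.00

Transit Levy: YTD €200,530.00 ≥ cap €195,680.00 → €0.00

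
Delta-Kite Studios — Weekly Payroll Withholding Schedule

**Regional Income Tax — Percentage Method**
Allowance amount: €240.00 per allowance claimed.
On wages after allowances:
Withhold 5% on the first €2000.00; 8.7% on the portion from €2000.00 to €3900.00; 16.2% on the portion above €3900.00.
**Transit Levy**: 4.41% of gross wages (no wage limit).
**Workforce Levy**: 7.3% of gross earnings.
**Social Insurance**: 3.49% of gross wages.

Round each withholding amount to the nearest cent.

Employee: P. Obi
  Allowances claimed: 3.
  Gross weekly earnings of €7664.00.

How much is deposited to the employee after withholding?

Regional Income Tax: taxable = €7664.00 − 3×€240.00 = €6944.00
  €265.30 + 16.2% × (€6944.00 − €3900.00) = €265.30 + 16.2% × €3044.00 = €758.43
Transit Levy: 4.41% × €7664.00 = €337.98
Workforce Levy: 7.3% × €7664.00 = €559.47
Social Insurance: 3.49% × €7664.00 = €267.47
Total withheld: €758.43 + €337.98 + €559.47 + €267.47 = €1923.35
Net pay: €7664.00 − €1923.35 = €5740.65

€5740.65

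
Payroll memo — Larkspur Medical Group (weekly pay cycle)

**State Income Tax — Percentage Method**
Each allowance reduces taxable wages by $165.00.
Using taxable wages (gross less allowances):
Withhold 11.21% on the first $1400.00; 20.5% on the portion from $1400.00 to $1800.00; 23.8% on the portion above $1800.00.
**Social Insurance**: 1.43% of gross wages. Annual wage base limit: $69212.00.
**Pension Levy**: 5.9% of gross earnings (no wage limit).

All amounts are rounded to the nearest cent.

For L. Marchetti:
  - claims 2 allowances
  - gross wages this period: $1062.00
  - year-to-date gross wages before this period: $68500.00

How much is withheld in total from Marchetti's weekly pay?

$154.90

State Income Tax: taxable = $1062.00 − 2×$165.00 = $732.00
  11.21% × $732.00 = $82.06
Social Insurance: cap $69212.00 − YTD $68500.00 = $712.00 subject; 1.43% × $712.00 = $10.18
Pension Levy: 5.9% × $1062.00 = $62.66
Total: $82.06 + $10.18 + $62.66 = $154.90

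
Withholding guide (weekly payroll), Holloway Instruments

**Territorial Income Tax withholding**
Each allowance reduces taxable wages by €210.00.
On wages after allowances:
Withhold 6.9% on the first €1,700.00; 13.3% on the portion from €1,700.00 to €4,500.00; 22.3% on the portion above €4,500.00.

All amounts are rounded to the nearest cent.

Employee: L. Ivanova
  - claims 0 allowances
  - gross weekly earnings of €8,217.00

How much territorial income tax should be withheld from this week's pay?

€1,318.59

Territorial Income Tax: taxable = €8,217.00
  €489.70 + 22.3% × (€8,217.00 − €4,500.00) = €489.70 + 22.3% × €3,717.00 = €1,318.59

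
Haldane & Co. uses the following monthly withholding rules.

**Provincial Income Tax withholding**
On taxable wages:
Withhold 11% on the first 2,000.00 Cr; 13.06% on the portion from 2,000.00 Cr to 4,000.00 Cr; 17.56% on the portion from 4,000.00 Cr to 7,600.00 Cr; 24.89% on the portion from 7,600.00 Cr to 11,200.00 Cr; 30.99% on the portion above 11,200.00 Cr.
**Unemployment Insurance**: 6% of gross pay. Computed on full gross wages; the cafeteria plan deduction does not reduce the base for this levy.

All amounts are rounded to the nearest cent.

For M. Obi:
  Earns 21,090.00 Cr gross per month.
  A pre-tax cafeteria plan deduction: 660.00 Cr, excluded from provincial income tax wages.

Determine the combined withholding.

Provincial Income Tax: taxable = 21,090.00 Cr − 660.00 Cr = 20,430.00 Cr
  2,009.40 Cr + 30.99% × (20,430.00 Cr − 11,200.00 Cr) = 2,009.40 Cr + 30.99% × 9,230.00 Cr = 4,869.78 Cr
Unemployment Insurance: 6% × 21,090.00 Cr = 1,265.40 Cr
Total: 4,869.78 Cr + 1,265.40 Cr = 6,135.18 Cr

6,135.18 Cr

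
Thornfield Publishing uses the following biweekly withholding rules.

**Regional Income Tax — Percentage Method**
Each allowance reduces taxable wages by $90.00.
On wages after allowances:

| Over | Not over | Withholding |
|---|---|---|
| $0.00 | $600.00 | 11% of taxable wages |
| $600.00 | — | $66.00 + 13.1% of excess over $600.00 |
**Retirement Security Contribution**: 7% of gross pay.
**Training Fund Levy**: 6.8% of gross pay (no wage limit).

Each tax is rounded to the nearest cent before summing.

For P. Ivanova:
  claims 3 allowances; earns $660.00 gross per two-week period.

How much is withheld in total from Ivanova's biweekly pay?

Regional Income Tax: taxable = $660.00 − 3×$90.00 = $390.00
  11% × $390.00 = $42.90
Retirement Security Contribution: 7% × $660.00 = $46.20
Training Fund Levy: 6.8% × $660.00 = $44.88
Total: $42.90 + $46.20 + $44.88 = $133.98

$133.98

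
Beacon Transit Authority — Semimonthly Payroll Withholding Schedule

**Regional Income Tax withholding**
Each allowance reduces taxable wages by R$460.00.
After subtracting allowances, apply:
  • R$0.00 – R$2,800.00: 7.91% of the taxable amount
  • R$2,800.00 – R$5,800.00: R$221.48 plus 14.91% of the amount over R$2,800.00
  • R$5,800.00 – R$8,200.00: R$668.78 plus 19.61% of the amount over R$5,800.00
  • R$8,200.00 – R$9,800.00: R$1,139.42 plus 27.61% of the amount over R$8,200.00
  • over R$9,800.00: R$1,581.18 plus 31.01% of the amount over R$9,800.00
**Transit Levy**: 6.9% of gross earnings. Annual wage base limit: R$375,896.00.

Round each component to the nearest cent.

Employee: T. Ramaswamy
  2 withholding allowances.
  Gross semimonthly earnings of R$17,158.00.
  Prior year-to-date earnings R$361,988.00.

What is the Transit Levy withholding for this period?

R$959.65

Transit Levy: cap R$375,896.00 − YTD R$361,988.00 = R$13,908.00 subject; 6.9% × R$13,908.00 = R$959.65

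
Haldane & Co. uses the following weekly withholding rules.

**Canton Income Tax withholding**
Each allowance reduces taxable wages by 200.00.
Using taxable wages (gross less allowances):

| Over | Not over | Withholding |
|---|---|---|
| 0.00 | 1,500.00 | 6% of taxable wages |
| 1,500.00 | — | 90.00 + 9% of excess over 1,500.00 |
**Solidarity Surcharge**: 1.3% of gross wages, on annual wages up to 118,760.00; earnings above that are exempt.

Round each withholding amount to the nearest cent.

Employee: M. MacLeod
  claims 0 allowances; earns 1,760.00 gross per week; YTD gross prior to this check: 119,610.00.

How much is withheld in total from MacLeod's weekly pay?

113.40

Canton Income Tax: taxable = 1,760.00
  90.00 + 9% × (1,760.00 − 1,500.00) = 90.00 + 9% × 260.00 = 113.40
Solidarity Surcharge: YTD 119,610.00 ≥ cap 118,760.00 → 0.00
Total: 113.40 + 0.00 = 113.40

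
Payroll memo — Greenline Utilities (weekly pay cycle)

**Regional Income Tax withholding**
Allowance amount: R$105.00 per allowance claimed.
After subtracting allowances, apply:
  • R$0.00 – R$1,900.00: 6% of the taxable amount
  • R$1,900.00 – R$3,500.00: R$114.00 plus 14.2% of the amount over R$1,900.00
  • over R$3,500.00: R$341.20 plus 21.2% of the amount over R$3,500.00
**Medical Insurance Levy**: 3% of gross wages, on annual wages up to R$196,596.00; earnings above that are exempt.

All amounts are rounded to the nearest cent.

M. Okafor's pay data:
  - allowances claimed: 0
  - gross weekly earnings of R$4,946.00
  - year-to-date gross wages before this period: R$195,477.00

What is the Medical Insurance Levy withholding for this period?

R$33.57

Medical Insurance Levy: cap R$196,596.00 − YTD R$195,477.00 = R$1,119.00 subject; 3% × R$1,119.00 = R$33.57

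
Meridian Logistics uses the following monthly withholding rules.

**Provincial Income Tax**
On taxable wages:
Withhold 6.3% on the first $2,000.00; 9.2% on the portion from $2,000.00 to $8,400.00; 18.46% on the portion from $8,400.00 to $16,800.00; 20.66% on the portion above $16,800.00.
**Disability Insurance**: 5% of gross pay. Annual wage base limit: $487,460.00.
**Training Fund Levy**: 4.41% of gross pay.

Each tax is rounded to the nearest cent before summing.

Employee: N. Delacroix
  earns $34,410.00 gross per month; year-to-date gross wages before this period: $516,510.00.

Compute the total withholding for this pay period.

$7,421.15

Provincial Income Tax: taxable = $34,410.00
  $2,265.44 + 20.66% × ($34,410.00 − $16,800.00) = $2,265.44 + 20.66% × $17,610.00 = $5,903.67
Disability Insurance: YTD $516,510.00 ≥ cap $487,460.00 → $0.00
Training Fund Levy: 4.41% × $34,410.00 = $1,517.48
Total: $5,903.67 + $0.00 + $1,517.48 = $7,421.15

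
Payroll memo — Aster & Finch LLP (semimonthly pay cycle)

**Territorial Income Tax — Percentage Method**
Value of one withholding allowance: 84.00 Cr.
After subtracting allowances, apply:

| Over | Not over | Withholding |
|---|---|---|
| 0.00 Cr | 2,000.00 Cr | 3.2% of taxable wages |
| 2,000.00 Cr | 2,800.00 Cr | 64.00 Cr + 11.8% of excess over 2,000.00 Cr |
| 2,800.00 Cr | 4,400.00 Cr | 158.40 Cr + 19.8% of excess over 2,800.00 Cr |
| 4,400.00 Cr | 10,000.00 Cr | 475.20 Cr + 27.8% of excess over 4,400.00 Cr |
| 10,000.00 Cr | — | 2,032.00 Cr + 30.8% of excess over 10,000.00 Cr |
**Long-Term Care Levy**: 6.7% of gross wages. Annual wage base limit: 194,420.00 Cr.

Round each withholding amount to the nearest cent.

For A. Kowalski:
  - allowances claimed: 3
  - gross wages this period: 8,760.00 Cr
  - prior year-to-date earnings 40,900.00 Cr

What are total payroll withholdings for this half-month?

2,204.14 Cr

Territorial Income Tax: taxable = 8,760.00 Cr − 3×84.00 Cr = 8,508.00 Cr
  475.20 Cr + 27.8% × (8,508.00 Cr − 4,400.00 Cr) = 475.20 Cr + 27.8% × 4,108.00 Cr = 1,617.22 Cr
Long-Term Care Levy: 6.7% × 8,760.00 Cr = 586.92 Cr
Total: 1,617.22 Cr + 586.92 Cr = 2,204.14 Cr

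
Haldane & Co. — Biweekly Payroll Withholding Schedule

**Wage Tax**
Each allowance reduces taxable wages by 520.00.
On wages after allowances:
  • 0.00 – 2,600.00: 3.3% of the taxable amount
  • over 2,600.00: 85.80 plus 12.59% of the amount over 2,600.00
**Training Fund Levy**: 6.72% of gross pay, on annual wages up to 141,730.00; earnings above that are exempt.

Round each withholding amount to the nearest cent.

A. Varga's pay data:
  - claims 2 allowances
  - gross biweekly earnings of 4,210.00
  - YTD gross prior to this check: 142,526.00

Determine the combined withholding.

157.56

Wage Tax: taxable = 4,210.00 − 2×520.00 = 3,170.00
  85.80 + 12.59% × (3,170.00 − 2,600.00) = 85.80 + 12.59% × 570.00 = 157.56
Training Fund Levy: YTD 142,526.00 ≥ cap 141,730.00 → 0.00
Total: 157.56 + 0.00 = 157.56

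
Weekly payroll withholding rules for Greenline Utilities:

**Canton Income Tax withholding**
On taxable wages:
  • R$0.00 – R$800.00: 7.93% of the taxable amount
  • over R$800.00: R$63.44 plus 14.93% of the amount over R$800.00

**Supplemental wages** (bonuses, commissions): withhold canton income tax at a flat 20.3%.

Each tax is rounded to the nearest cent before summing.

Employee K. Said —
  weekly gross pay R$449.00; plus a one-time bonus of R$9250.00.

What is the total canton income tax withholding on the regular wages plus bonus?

R$1913.36

Canton Income Tax: taxable = R$449.00
  7.93% × R$449.00 = R$35.61
Supplemental (20.3% flat on bonus): 20.3% × R$9250.00 = R$1877.75
Total canton income tax: R$35.61 + R$1877.75 = R$1913.36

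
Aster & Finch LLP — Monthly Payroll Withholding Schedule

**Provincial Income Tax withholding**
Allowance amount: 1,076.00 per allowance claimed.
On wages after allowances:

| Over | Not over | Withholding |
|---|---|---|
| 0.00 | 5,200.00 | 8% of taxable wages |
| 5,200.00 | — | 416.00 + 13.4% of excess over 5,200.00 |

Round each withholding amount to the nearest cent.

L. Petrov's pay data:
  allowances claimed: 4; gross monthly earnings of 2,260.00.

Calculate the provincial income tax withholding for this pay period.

Provincial Income Tax: taxable = 2,260.00 − 4×1,076.00 = -2,044.00
  Taxable ≤ 0 → 0.00

0.00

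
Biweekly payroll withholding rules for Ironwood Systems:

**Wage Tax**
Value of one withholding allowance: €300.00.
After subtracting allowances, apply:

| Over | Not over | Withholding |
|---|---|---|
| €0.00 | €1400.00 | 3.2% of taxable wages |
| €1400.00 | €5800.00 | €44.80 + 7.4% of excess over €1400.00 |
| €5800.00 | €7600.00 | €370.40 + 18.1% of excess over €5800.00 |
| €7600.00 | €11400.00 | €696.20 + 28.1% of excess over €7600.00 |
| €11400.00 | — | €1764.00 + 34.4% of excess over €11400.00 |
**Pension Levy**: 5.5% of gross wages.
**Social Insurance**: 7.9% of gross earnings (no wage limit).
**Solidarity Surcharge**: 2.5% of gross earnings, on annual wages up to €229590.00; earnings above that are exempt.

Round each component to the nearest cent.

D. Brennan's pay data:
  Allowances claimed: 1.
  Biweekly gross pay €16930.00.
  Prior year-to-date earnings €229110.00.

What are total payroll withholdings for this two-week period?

Wage Tax: taxable = €16930.00 − 1×€300.00 = €16630.00
  €1764.00 + 34.4% × (€16630.00 − €11400.00) = €1764.00 + 34.4% × €5230.00 = €3563.12
Pension Levy: 5.5% × €16930.00 = €931.15
Social Insurance: 7.9% × €16930.00 = €1337.47
Solidarity Surcharge: cap €229590.00 − YTD €229110.00 = €480.00 subject; 2.5% × €480.00 = €12.00
Total: €3563.12 + €931.15 + €1337.47 + €12.00 = €5843.74

€5843.74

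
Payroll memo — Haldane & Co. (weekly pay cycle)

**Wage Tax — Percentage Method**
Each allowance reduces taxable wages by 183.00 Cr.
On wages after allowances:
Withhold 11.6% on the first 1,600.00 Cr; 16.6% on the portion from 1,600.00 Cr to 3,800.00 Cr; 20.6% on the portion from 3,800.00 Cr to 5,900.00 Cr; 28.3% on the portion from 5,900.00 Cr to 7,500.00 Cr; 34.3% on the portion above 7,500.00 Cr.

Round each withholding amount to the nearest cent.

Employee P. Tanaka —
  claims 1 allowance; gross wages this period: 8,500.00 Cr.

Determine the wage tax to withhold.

Wage Tax: taxable = 8,500.00 Cr − 1×183.00 Cr = 8,317.00 Cr
  1,436.20 Cr + 34.3% × (8,317.00 Cr − 7,500.00 Cr) = 1,436.20 Cr + 34.3% × 817.00 Cr = 1,716.43 Cr

1,716.43 Cr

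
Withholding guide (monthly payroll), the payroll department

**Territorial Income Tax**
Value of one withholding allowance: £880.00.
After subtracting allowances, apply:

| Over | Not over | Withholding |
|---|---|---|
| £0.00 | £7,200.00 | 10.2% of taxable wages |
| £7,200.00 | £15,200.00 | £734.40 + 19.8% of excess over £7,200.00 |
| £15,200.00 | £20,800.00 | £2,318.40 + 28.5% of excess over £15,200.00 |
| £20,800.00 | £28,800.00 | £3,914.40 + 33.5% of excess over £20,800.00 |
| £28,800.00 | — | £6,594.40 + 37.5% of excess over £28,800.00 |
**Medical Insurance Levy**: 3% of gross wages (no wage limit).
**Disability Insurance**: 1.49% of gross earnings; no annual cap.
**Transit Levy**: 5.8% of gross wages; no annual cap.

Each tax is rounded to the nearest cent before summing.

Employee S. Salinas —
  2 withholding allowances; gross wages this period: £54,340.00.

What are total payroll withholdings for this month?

£21,103.49

Territorial Income Tax: taxable = £54,340.00 − 2×£880.00 = £52,580.00
  £6,594.40 + 37.5% × (£52,580.00 − £28,800.00) = £6,594.40 + 37.5% × £23,780.00 = £15,511.90
Medical Insurance Levy: 3% × £54,340.00 = £1,630.20
Disability Insurance: 1.49% × £54,340.00 = £809.67
Transit Levy: 5.8% × £54,340.00 = £3,151.72
Total: £15,511.90 + £1,630.20 + £809.67 + £3,151.72 = £21,103.49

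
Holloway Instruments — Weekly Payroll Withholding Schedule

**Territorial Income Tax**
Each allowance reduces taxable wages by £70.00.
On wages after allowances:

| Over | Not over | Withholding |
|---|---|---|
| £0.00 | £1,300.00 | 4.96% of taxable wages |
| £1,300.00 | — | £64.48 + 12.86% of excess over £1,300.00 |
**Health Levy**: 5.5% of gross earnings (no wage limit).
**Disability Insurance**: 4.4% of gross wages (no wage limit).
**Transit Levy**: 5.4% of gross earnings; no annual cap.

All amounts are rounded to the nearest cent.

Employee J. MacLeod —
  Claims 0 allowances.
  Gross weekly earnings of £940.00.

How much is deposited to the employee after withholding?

Territorial Income Tax: taxable = £940.00
  4.96% × £940.00 = £46.62
Health Levy: 5.5% × £940.00 = £51.70
Disability Insurance: 4.4% × £940.00 = £41.36
Transit Levy: 5.4% × £940.00 = £50.76
Total withheld: £46.62 + £51.70 + £41.36 + £50.76 = £190.44
Net pay: £940.00 − £190.44 = £749.56

£749.56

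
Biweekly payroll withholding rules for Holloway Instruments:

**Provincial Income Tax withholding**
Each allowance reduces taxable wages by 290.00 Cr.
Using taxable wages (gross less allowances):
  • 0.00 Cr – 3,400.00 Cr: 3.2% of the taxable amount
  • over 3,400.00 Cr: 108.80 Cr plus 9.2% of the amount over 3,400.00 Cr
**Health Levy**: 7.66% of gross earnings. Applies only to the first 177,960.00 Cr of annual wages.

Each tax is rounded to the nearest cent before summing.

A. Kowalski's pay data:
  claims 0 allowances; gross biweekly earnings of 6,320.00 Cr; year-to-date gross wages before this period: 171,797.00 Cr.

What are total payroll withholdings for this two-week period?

849.53 Cr

Provincial Income Tax: taxable = 6,320.00 Cr
  108.80 Cr + 9.2% × (6,320.00 Cr − 3,400.00 Cr) = 108.80 Cr + 9.2% × 2,920.00 Cr = 377.44 Cr
Health Levy: cap 177,960.00 Cr − YTD 171,797.00 Cr = 6,163.00 Cr subject; 7.66% × 6,163.00 Cr = 472.09 Cr
Total: 377.44 Cr + 472.09 Cr = 849.53 Cr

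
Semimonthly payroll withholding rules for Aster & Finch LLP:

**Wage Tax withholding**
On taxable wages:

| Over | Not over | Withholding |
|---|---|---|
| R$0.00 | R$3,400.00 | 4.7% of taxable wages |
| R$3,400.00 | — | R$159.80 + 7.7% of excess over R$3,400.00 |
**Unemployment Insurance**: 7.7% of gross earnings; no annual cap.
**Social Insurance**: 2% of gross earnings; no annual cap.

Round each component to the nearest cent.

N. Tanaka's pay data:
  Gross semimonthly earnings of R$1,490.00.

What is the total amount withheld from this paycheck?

Wage Tax: taxable = R$1,490.00
  4.7% × R$1,490.00 = R$70.03
Unemployment Insurance: 7.7% × R$1,490.00 = R$114.73
Social Insurance: 2% × R$1,490.00 = R$29.80
Total: R$70.03 + R$114.73 + R$29.80 = R$214.56

R$214.56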